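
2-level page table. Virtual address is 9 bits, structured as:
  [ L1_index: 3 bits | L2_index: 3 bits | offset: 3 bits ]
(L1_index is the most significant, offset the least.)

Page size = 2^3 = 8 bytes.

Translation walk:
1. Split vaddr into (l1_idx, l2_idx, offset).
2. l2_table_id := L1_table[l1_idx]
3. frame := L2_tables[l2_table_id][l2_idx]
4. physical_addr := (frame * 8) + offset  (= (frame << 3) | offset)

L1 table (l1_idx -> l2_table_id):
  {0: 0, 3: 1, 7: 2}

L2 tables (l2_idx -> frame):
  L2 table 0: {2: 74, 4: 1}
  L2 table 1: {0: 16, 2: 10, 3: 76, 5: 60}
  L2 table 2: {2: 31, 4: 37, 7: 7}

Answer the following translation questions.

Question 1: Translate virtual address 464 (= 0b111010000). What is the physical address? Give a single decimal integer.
Answer: 248

Derivation:
vaddr = 464 = 0b111010000
Split: l1_idx=7, l2_idx=2, offset=0
L1[7] = 2
L2[2][2] = 31
paddr = 31 * 8 + 0 = 248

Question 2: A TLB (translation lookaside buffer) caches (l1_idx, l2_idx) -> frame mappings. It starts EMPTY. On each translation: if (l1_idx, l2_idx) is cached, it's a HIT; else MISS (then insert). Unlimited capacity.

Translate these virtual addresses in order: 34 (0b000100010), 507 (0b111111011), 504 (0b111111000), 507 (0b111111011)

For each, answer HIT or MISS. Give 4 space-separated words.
vaddr=34: (0,4) not in TLB -> MISS, insert
vaddr=507: (7,7) not in TLB -> MISS, insert
vaddr=504: (7,7) in TLB -> HIT
vaddr=507: (7,7) in TLB -> HIT

Answer: MISS MISS HIT HIT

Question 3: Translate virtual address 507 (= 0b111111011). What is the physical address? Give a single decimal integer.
vaddr = 507 = 0b111111011
Split: l1_idx=7, l2_idx=7, offset=3
L1[7] = 2
L2[2][7] = 7
paddr = 7 * 8 + 3 = 59

Answer: 59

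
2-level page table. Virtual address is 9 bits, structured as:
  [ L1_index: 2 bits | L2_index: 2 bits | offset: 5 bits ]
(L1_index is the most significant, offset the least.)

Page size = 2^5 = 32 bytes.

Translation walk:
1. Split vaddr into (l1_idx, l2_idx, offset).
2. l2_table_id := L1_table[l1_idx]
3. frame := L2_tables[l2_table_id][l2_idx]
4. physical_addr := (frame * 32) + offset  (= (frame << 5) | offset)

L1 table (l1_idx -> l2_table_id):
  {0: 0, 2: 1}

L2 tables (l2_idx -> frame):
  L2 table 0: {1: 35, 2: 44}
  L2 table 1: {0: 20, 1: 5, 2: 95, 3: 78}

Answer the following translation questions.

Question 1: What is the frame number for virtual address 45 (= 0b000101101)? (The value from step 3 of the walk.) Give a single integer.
vaddr = 45: l1_idx=0, l2_idx=1
L1[0] = 0; L2[0][1] = 35

Answer: 35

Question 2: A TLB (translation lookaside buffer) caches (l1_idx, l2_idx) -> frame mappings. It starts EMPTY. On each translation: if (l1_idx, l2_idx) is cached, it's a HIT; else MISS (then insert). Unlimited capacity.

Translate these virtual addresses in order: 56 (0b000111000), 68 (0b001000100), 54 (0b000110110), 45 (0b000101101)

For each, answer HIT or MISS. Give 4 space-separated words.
vaddr=56: (0,1) not in TLB -> MISS, insert
vaddr=68: (0,2) not in TLB -> MISS, insert
vaddr=54: (0,1) in TLB -> HIT
vaddr=45: (0,1) in TLB -> HIT

Answer: MISS MISS HIT HIT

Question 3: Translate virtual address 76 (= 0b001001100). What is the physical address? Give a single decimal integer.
Answer: 1420

Derivation:
vaddr = 76 = 0b001001100
Split: l1_idx=0, l2_idx=2, offset=12
L1[0] = 0
L2[0][2] = 44
paddr = 44 * 32 + 12 = 1420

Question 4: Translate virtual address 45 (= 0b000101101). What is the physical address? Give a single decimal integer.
Answer: 1133

Derivation:
vaddr = 45 = 0b000101101
Split: l1_idx=0, l2_idx=1, offset=13
L1[0] = 0
L2[0][1] = 35
paddr = 35 * 32 + 13 = 1133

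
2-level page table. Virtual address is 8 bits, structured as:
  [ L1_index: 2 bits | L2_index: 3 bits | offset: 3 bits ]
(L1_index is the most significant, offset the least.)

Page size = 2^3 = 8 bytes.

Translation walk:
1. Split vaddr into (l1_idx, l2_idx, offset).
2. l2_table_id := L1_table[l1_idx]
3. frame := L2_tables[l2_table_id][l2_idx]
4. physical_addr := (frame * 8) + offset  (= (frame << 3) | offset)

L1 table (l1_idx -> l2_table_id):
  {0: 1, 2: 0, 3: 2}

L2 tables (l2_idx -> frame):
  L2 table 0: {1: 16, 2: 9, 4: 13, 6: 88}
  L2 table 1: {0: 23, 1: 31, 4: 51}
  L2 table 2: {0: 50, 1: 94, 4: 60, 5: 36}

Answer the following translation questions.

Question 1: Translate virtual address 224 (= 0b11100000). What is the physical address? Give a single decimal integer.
vaddr = 224 = 0b11100000
Split: l1_idx=3, l2_idx=4, offset=0
L1[3] = 2
L2[2][4] = 60
paddr = 60 * 8 + 0 = 480

Answer: 480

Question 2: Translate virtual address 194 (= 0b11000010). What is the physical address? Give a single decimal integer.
vaddr = 194 = 0b11000010
Split: l1_idx=3, l2_idx=0, offset=2
L1[3] = 2
L2[2][0] = 50
paddr = 50 * 8 + 2 = 402

Answer: 402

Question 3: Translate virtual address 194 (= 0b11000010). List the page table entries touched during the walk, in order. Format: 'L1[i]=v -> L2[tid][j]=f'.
vaddr = 194 = 0b11000010
Split: l1_idx=3, l2_idx=0, offset=2

Answer: L1[3]=2 -> L2[2][0]=50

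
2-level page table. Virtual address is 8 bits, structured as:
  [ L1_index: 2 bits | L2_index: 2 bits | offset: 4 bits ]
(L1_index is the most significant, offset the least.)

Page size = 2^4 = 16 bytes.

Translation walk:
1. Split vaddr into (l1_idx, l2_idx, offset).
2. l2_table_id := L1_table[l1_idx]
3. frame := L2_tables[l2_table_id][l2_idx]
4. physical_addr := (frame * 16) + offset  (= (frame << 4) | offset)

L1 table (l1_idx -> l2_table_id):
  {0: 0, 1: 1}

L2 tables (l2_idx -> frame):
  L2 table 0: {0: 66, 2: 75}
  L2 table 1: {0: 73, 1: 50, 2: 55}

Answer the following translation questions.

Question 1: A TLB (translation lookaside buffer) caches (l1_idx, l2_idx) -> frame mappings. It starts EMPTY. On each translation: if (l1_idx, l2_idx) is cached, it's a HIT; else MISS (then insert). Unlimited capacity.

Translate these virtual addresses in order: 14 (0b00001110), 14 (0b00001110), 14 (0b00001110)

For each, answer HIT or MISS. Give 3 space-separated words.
Answer: MISS HIT HIT

Derivation:
vaddr=14: (0,0) not in TLB -> MISS, insert
vaddr=14: (0,0) in TLB -> HIT
vaddr=14: (0,0) in TLB -> HIT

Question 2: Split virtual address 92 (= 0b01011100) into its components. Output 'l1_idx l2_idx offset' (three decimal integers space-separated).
Answer: 1 1 12

Derivation:
vaddr = 92 = 0b01011100
  top 2 bits -> l1_idx = 1
  next 2 bits -> l2_idx = 1
  bottom 4 bits -> offset = 12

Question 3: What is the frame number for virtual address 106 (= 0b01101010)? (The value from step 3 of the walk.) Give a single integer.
Answer: 55

Derivation:
vaddr = 106: l1_idx=1, l2_idx=2
L1[1] = 1; L2[1][2] = 55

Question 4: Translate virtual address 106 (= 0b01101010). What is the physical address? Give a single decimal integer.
vaddr = 106 = 0b01101010
Split: l1_idx=1, l2_idx=2, offset=10
L1[1] = 1
L2[1][2] = 55
paddr = 55 * 16 + 10 = 890

Answer: 890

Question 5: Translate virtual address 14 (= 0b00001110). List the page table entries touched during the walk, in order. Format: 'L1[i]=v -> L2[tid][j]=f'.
Answer: L1[0]=0 -> L2[0][0]=66

Derivation:
vaddr = 14 = 0b00001110
Split: l1_idx=0, l2_idx=0, offset=14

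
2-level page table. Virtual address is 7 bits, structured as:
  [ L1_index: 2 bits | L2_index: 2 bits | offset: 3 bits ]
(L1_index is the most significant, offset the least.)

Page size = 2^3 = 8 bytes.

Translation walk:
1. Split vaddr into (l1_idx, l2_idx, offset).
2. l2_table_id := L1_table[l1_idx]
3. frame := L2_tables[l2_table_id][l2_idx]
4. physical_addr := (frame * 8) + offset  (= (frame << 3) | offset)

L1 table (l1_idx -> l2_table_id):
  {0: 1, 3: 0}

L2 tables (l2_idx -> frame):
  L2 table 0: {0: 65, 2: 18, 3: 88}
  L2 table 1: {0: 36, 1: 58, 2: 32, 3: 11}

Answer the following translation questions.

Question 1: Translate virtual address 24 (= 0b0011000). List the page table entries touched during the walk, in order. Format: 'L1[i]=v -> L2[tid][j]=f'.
Answer: L1[0]=1 -> L2[1][3]=11

Derivation:
vaddr = 24 = 0b0011000
Split: l1_idx=0, l2_idx=3, offset=0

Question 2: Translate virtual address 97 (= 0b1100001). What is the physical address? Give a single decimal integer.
vaddr = 97 = 0b1100001
Split: l1_idx=3, l2_idx=0, offset=1
L1[3] = 0
L2[0][0] = 65
paddr = 65 * 8 + 1 = 521

Answer: 521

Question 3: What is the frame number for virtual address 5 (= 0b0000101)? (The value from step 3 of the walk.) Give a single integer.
Answer: 36

Derivation:
vaddr = 5: l1_idx=0, l2_idx=0
L1[0] = 1; L2[1][0] = 36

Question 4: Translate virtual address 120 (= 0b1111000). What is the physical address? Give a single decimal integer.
vaddr = 120 = 0b1111000
Split: l1_idx=3, l2_idx=3, offset=0
L1[3] = 0
L2[0][3] = 88
paddr = 88 * 8 + 0 = 704

Answer: 704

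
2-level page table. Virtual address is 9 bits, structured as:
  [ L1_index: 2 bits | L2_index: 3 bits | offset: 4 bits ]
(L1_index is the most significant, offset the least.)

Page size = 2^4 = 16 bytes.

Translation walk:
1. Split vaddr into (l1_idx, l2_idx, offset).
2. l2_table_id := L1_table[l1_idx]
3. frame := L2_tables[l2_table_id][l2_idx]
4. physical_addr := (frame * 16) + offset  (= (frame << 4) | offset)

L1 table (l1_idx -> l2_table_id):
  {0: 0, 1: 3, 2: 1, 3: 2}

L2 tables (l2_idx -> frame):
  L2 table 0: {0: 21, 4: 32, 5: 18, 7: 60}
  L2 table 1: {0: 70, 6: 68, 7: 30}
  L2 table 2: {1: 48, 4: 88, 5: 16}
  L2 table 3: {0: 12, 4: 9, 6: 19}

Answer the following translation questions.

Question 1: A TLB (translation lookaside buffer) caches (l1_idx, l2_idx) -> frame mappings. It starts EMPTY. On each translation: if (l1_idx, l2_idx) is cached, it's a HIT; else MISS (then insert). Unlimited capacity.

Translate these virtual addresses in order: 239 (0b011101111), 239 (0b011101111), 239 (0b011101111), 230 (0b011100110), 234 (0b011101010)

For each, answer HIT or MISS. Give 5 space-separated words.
Answer: MISS HIT HIT HIT HIT

Derivation:
vaddr=239: (1,6) not in TLB -> MISS, insert
vaddr=239: (1,6) in TLB -> HIT
vaddr=239: (1,6) in TLB -> HIT
vaddr=230: (1,6) in TLB -> HIT
vaddr=234: (1,6) in TLB -> HIT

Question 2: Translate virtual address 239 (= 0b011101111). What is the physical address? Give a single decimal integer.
Answer: 319

Derivation:
vaddr = 239 = 0b011101111
Split: l1_idx=1, l2_idx=6, offset=15
L1[1] = 3
L2[3][6] = 19
paddr = 19 * 16 + 15 = 319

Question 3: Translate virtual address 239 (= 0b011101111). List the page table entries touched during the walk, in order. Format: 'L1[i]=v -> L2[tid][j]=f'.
Answer: L1[1]=3 -> L2[3][6]=19

Derivation:
vaddr = 239 = 0b011101111
Split: l1_idx=1, l2_idx=6, offset=15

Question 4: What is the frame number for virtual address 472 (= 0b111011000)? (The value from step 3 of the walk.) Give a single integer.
vaddr = 472: l1_idx=3, l2_idx=5
L1[3] = 2; L2[2][5] = 16

Answer: 16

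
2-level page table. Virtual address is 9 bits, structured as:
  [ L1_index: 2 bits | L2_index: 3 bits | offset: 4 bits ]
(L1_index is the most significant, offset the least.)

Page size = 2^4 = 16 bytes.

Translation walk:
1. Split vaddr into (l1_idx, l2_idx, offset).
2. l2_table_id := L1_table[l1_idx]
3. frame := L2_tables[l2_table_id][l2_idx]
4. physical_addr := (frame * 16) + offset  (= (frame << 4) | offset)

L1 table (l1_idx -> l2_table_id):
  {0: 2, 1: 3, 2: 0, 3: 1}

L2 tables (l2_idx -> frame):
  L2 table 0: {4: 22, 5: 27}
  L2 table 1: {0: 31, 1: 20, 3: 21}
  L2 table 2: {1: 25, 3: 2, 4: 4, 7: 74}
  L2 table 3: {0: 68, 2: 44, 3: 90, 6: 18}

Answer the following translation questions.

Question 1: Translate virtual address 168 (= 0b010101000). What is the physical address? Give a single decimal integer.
vaddr = 168 = 0b010101000
Split: l1_idx=1, l2_idx=2, offset=8
L1[1] = 3
L2[3][2] = 44
paddr = 44 * 16 + 8 = 712

Answer: 712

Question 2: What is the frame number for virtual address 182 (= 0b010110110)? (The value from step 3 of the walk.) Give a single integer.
Answer: 90

Derivation:
vaddr = 182: l1_idx=1, l2_idx=3
L1[1] = 3; L2[3][3] = 90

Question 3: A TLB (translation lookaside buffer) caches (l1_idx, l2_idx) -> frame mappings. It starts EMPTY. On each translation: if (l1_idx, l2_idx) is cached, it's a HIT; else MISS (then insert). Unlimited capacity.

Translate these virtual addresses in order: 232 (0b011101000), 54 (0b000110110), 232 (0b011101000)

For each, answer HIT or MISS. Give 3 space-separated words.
vaddr=232: (1,6) not in TLB -> MISS, insert
vaddr=54: (0,3) not in TLB -> MISS, insert
vaddr=232: (1,6) in TLB -> HIT

Answer: MISS MISS HIT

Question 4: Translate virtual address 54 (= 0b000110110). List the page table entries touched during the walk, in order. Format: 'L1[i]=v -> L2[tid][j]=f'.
Answer: L1[0]=2 -> L2[2][3]=2

Derivation:
vaddr = 54 = 0b000110110
Split: l1_idx=0, l2_idx=3, offset=6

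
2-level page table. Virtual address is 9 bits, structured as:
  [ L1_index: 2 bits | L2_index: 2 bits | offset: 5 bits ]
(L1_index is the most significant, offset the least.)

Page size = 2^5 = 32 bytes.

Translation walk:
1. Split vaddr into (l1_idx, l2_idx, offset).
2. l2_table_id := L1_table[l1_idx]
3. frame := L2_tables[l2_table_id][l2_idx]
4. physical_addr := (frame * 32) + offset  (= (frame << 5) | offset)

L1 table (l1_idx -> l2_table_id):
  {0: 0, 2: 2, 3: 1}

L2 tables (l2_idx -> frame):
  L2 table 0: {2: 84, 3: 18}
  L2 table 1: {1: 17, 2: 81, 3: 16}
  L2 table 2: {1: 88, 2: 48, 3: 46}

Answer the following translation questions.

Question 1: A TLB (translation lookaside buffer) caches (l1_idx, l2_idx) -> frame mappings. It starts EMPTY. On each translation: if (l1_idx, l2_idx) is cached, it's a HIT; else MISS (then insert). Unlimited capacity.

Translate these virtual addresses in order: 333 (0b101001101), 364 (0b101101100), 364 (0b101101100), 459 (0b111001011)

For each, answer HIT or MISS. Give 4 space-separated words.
vaddr=333: (2,2) not in TLB -> MISS, insert
vaddr=364: (2,3) not in TLB -> MISS, insert
vaddr=364: (2,3) in TLB -> HIT
vaddr=459: (3,2) not in TLB -> MISS, insert

Answer: MISS MISS HIT MISS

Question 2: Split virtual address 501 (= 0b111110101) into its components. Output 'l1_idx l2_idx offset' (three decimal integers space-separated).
vaddr = 501 = 0b111110101
  top 2 bits -> l1_idx = 3
  next 2 bits -> l2_idx = 3
  bottom 5 bits -> offset = 21

Answer: 3 3 21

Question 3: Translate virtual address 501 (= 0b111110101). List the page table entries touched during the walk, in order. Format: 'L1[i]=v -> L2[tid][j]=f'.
Answer: L1[3]=1 -> L2[1][3]=16

Derivation:
vaddr = 501 = 0b111110101
Split: l1_idx=3, l2_idx=3, offset=21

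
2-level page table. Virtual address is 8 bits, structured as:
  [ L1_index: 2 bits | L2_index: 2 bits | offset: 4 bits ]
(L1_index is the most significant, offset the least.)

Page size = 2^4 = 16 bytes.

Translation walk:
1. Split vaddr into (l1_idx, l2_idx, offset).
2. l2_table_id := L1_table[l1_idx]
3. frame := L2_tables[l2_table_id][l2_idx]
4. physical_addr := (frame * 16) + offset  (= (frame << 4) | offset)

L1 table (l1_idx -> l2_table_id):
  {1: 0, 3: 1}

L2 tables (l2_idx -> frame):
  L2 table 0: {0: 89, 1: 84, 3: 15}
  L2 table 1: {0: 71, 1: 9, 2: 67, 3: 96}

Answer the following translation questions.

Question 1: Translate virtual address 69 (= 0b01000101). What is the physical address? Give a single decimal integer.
Answer: 1429

Derivation:
vaddr = 69 = 0b01000101
Split: l1_idx=1, l2_idx=0, offset=5
L1[1] = 0
L2[0][0] = 89
paddr = 89 * 16 + 5 = 1429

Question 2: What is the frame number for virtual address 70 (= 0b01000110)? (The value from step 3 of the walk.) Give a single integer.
Answer: 89

Derivation:
vaddr = 70: l1_idx=1, l2_idx=0
L1[1] = 0; L2[0][0] = 89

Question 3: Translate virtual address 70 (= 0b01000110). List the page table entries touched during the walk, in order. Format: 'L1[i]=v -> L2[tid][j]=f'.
Answer: L1[1]=0 -> L2[0][0]=89

Derivation:
vaddr = 70 = 0b01000110
Split: l1_idx=1, l2_idx=0, offset=6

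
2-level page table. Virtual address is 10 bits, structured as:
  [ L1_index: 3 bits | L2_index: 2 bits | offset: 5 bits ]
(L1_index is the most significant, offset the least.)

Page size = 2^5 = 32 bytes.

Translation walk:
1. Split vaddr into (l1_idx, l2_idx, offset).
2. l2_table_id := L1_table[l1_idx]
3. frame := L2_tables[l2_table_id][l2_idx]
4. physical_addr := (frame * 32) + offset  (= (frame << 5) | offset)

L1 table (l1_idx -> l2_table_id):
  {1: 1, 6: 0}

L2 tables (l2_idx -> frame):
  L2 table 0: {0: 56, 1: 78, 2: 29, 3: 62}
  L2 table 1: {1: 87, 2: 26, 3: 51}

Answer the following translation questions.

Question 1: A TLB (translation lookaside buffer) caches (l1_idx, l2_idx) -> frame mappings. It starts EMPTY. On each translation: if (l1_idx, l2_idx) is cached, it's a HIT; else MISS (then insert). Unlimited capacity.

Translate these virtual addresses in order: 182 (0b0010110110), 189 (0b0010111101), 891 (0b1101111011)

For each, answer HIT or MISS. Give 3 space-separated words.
vaddr=182: (1,1) not in TLB -> MISS, insert
vaddr=189: (1,1) in TLB -> HIT
vaddr=891: (6,3) not in TLB -> MISS, insert

Answer: MISS HIT MISS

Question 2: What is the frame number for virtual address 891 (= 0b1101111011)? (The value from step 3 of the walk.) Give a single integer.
Answer: 62

Derivation:
vaddr = 891: l1_idx=6, l2_idx=3
L1[6] = 0; L2[0][3] = 62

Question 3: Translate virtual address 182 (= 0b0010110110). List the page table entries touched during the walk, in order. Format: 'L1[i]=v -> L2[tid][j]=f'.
Answer: L1[1]=1 -> L2[1][1]=87

Derivation:
vaddr = 182 = 0b0010110110
Split: l1_idx=1, l2_idx=1, offset=22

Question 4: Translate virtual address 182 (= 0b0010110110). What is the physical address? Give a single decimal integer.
vaddr = 182 = 0b0010110110
Split: l1_idx=1, l2_idx=1, offset=22
L1[1] = 1
L2[1][1] = 87
paddr = 87 * 32 + 22 = 2806

Answer: 2806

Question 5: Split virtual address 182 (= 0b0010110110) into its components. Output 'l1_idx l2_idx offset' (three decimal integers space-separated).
vaddr = 182 = 0b0010110110
  top 3 bits -> l1_idx = 1
  next 2 bits -> l2_idx = 1
  bottom 5 bits -> offset = 22

Answer: 1 1 22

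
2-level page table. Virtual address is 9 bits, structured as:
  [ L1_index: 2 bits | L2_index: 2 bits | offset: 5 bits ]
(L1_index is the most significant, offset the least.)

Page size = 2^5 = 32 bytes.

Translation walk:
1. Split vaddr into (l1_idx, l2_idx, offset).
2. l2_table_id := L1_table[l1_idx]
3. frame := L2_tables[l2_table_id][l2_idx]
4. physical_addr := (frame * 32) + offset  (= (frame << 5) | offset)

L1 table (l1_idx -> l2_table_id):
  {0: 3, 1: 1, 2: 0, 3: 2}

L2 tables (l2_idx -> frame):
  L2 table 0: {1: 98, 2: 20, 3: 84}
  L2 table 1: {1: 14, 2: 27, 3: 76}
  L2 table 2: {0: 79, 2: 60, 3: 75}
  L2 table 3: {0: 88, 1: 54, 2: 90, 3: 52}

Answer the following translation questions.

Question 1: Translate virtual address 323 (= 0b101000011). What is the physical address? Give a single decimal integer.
Answer: 643

Derivation:
vaddr = 323 = 0b101000011
Split: l1_idx=2, l2_idx=2, offset=3
L1[2] = 0
L2[0][2] = 20
paddr = 20 * 32 + 3 = 643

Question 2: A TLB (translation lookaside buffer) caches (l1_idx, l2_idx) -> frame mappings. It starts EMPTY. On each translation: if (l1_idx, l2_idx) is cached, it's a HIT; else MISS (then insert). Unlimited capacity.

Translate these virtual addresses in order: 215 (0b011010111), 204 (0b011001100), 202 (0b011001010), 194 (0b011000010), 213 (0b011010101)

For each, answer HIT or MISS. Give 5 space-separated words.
vaddr=215: (1,2) not in TLB -> MISS, insert
vaddr=204: (1,2) in TLB -> HIT
vaddr=202: (1,2) in TLB -> HIT
vaddr=194: (1,2) in TLB -> HIT
vaddr=213: (1,2) in TLB -> HIT

Answer: MISS HIT HIT HIT HIT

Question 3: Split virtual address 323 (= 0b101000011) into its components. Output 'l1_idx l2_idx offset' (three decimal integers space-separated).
vaddr = 323 = 0b101000011
  top 2 bits -> l1_idx = 2
  next 2 bits -> l2_idx = 2
  bottom 5 bits -> offset = 3

Answer: 2 2 3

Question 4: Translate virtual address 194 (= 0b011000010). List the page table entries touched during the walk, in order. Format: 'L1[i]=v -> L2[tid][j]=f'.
Answer: L1[1]=1 -> L2[1][2]=27

Derivation:
vaddr = 194 = 0b011000010
Split: l1_idx=1, l2_idx=2, offset=2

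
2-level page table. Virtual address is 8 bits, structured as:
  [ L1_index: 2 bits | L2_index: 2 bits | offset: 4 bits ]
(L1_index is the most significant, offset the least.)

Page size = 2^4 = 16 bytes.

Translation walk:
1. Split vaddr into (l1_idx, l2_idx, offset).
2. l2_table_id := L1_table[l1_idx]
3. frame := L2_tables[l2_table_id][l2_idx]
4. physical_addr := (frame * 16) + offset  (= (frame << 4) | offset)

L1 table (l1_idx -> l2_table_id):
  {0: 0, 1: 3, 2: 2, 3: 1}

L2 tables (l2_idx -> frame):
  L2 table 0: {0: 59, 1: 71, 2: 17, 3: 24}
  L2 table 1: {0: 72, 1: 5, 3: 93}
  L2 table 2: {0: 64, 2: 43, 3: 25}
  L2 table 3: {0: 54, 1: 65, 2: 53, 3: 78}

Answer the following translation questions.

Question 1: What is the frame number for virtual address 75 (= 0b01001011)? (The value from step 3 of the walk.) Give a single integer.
vaddr = 75: l1_idx=1, l2_idx=0
L1[1] = 3; L2[3][0] = 54

Answer: 54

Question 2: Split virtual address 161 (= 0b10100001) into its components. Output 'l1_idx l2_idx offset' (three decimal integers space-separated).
vaddr = 161 = 0b10100001
  top 2 bits -> l1_idx = 2
  next 2 bits -> l2_idx = 2
  bottom 4 bits -> offset = 1

Answer: 2 2 1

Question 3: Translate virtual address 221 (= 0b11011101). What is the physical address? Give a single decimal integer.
vaddr = 221 = 0b11011101
Split: l1_idx=3, l2_idx=1, offset=13
L1[3] = 1
L2[1][1] = 5
paddr = 5 * 16 + 13 = 93

Answer: 93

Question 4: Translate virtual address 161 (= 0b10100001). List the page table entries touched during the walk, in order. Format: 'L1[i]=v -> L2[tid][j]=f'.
Answer: L1[2]=2 -> L2[2][2]=43

Derivation:
vaddr = 161 = 0b10100001
Split: l1_idx=2, l2_idx=2, offset=1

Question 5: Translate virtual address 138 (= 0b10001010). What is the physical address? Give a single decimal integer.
Answer: 1034

Derivation:
vaddr = 138 = 0b10001010
Split: l1_idx=2, l2_idx=0, offset=10
L1[2] = 2
L2[2][0] = 64
paddr = 64 * 16 + 10 = 1034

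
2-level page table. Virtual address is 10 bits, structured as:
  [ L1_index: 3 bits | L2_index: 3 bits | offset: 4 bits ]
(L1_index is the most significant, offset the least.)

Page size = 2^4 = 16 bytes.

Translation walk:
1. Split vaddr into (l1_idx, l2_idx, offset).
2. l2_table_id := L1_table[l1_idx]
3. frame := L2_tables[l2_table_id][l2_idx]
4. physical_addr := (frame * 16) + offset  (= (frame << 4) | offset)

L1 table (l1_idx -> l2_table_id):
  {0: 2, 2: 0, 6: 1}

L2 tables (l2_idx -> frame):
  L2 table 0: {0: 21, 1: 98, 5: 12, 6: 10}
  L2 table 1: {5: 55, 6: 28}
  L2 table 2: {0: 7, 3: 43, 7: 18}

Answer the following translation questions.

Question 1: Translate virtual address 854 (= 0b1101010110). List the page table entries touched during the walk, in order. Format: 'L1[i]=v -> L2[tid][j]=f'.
vaddr = 854 = 0b1101010110
Split: l1_idx=6, l2_idx=5, offset=6

Answer: L1[6]=1 -> L2[1][5]=55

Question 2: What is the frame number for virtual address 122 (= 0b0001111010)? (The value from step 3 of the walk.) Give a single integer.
Answer: 18

Derivation:
vaddr = 122: l1_idx=0, l2_idx=7
L1[0] = 2; L2[2][7] = 18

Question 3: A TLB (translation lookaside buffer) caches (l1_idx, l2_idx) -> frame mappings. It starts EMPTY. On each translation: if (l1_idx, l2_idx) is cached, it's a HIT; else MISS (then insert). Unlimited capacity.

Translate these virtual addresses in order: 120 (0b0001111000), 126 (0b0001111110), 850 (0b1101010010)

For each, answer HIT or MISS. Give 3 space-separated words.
vaddr=120: (0,7) not in TLB -> MISS, insert
vaddr=126: (0,7) in TLB -> HIT
vaddr=850: (6,5) not in TLB -> MISS, insert

Answer: MISS HIT MISS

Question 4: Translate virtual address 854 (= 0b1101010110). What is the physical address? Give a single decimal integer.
vaddr = 854 = 0b1101010110
Split: l1_idx=6, l2_idx=5, offset=6
L1[6] = 1
L2[1][5] = 55
paddr = 55 * 16 + 6 = 886

Answer: 886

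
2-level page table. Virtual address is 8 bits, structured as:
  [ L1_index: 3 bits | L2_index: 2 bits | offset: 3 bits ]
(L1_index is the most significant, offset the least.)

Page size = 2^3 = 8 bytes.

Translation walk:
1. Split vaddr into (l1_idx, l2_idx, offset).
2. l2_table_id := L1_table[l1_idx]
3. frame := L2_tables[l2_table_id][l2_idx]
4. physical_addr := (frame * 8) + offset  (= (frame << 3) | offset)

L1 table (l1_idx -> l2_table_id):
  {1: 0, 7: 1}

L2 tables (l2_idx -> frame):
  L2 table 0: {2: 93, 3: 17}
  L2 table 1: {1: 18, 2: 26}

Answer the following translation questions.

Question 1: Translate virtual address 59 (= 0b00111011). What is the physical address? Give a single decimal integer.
Answer: 139

Derivation:
vaddr = 59 = 0b00111011
Split: l1_idx=1, l2_idx=3, offset=3
L1[1] = 0
L2[0][3] = 17
paddr = 17 * 8 + 3 = 139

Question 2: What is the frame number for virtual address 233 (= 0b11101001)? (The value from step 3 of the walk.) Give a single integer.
Answer: 18

Derivation:
vaddr = 233: l1_idx=7, l2_idx=1
L1[7] = 1; L2[1][1] = 18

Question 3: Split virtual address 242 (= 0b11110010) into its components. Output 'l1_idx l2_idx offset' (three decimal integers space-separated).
Answer: 7 2 2

Derivation:
vaddr = 242 = 0b11110010
  top 3 bits -> l1_idx = 7
  next 2 bits -> l2_idx = 2
  bottom 3 bits -> offset = 2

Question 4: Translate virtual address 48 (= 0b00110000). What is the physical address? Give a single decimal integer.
vaddr = 48 = 0b00110000
Split: l1_idx=1, l2_idx=2, offset=0
L1[1] = 0
L2[0][2] = 93
paddr = 93 * 8 + 0 = 744

Answer: 744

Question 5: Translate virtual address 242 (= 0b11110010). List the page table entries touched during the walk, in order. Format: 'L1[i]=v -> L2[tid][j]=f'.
Answer: L1[7]=1 -> L2[1][2]=26

Derivation:
vaddr = 242 = 0b11110010
Split: l1_idx=7, l2_idx=2, offset=2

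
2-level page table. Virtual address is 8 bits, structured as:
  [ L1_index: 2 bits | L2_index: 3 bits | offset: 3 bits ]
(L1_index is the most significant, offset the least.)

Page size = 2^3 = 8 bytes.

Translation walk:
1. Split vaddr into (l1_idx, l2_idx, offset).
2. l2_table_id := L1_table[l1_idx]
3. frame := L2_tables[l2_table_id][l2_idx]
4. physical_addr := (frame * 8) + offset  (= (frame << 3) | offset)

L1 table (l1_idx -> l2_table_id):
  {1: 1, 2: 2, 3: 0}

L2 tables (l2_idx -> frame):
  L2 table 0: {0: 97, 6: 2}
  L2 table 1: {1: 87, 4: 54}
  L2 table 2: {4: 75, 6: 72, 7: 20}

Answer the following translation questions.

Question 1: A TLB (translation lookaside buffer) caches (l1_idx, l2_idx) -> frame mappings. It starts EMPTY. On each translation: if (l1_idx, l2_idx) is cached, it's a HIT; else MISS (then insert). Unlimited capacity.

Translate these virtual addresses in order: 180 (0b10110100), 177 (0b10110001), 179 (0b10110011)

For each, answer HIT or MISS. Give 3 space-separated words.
vaddr=180: (2,6) not in TLB -> MISS, insert
vaddr=177: (2,6) in TLB -> HIT
vaddr=179: (2,6) in TLB -> HIT

Answer: MISS HIT HIT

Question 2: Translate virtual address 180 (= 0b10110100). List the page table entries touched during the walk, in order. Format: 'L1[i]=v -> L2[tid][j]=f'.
Answer: L1[2]=2 -> L2[2][6]=72

Derivation:
vaddr = 180 = 0b10110100
Split: l1_idx=2, l2_idx=6, offset=4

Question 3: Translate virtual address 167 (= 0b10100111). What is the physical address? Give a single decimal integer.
Answer: 607

Derivation:
vaddr = 167 = 0b10100111
Split: l1_idx=2, l2_idx=4, offset=7
L1[2] = 2
L2[2][4] = 75
paddr = 75 * 8 + 7 = 607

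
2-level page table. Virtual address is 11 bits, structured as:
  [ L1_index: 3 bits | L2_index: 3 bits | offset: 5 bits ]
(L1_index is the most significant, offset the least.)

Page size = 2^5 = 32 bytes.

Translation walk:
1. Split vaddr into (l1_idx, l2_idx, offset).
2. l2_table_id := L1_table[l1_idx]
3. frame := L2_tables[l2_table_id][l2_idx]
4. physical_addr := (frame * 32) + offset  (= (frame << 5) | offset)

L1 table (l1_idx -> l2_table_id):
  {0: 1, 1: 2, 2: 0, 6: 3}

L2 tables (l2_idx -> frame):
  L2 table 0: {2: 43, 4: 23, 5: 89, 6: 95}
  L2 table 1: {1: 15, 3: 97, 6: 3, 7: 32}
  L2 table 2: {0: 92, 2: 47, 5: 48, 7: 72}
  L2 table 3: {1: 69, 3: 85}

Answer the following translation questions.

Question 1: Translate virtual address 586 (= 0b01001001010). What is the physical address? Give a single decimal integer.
Answer: 1386

Derivation:
vaddr = 586 = 0b01001001010
Split: l1_idx=2, l2_idx=2, offset=10
L1[2] = 0
L2[0][2] = 43
paddr = 43 * 32 + 10 = 1386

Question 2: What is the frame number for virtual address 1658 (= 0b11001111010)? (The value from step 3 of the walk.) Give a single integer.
vaddr = 1658: l1_idx=6, l2_idx=3
L1[6] = 3; L2[3][3] = 85

Answer: 85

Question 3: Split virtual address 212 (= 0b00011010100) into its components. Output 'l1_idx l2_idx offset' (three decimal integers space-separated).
Answer: 0 6 20

Derivation:
vaddr = 212 = 0b00011010100
  top 3 bits -> l1_idx = 0
  next 3 bits -> l2_idx = 6
  bottom 5 bits -> offset = 20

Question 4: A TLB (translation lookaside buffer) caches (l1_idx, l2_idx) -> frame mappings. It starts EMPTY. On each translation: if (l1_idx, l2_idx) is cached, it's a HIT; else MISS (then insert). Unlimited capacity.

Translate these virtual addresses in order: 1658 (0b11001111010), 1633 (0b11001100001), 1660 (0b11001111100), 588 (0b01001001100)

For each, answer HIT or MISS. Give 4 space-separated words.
vaddr=1658: (6,3) not in TLB -> MISS, insert
vaddr=1633: (6,3) in TLB -> HIT
vaddr=1660: (6,3) in TLB -> HIT
vaddr=588: (2,2) not in TLB -> MISS, insert

Answer: MISS HIT HIT MISS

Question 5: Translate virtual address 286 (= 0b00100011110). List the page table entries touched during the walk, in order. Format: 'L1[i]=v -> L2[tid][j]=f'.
vaddr = 286 = 0b00100011110
Split: l1_idx=1, l2_idx=0, offset=30

Answer: L1[1]=2 -> L2[2][0]=92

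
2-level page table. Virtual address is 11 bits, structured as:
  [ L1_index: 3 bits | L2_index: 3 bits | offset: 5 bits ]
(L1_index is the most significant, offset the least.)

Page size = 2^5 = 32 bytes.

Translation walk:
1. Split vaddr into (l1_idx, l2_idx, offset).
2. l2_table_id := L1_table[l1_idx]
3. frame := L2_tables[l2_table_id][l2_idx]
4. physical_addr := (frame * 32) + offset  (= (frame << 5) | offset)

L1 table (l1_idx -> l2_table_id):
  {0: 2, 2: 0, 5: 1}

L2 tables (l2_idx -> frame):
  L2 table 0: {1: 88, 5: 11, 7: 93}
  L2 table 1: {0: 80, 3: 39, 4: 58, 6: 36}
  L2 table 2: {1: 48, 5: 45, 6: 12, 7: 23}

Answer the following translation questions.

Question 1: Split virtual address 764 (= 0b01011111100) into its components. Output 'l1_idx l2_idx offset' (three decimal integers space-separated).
vaddr = 764 = 0b01011111100
  top 3 bits -> l1_idx = 2
  next 3 bits -> l2_idx = 7
  bottom 5 bits -> offset = 28

Answer: 2 7 28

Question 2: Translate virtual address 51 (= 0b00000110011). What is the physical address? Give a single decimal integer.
Answer: 1555

Derivation:
vaddr = 51 = 0b00000110011
Split: l1_idx=0, l2_idx=1, offset=19
L1[0] = 2
L2[2][1] = 48
paddr = 48 * 32 + 19 = 1555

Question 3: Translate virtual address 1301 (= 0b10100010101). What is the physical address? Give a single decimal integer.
vaddr = 1301 = 0b10100010101
Split: l1_idx=5, l2_idx=0, offset=21
L1[5] = 1
L2[1][0] = 80
paddr = 80 * 32 + 21 = 2581

Answer: 2581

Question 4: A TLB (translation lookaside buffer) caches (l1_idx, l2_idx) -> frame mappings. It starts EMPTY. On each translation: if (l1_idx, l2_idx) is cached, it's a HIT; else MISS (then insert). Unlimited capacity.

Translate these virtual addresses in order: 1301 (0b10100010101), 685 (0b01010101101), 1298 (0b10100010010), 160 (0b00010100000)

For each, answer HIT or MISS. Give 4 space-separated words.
vaddr=1301: (5,0) not in TLB -> MISS, insert
vaddr=685: (2,5) not in TLB -> MISS, insert
vaddr=1298: (5,0) in TLB -> HIT
vaddr=160: (0,5) not in TLB -> MISS, insert

Answer: MISS MISS HIT MISS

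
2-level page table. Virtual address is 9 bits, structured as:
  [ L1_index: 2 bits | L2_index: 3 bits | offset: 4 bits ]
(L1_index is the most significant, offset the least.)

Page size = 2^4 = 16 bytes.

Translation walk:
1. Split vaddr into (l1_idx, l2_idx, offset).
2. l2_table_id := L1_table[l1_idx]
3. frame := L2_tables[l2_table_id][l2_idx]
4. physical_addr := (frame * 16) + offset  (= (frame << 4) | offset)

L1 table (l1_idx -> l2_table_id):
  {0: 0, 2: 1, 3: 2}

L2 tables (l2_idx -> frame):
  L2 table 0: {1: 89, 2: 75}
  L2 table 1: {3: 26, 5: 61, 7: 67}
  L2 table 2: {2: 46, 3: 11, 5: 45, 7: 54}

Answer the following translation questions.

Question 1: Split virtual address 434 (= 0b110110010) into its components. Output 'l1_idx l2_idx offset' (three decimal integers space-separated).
vaddr = 434 = 0b110110010
  top 2 bits -> l1_idx = 3
  next 3 bits -> l2_idx = 3
  bottom 4 bits -> offset = 2

Answer: 3 3 2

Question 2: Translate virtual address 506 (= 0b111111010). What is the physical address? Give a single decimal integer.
vaddr = 506 = 0b111111010
Split: l1_idx=3, l2_idx=7, offset=10
L1[3] = 2
L2[2][7] = 54
paddr = 54 * 16 + 10 = 874

Answer: 874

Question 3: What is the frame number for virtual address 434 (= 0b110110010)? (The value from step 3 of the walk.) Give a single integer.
Answer: 11

Derivation:
vaddr = 434: l1_idx=3, l2_idx=3
L1[3] = 2; L2[2][3] = 11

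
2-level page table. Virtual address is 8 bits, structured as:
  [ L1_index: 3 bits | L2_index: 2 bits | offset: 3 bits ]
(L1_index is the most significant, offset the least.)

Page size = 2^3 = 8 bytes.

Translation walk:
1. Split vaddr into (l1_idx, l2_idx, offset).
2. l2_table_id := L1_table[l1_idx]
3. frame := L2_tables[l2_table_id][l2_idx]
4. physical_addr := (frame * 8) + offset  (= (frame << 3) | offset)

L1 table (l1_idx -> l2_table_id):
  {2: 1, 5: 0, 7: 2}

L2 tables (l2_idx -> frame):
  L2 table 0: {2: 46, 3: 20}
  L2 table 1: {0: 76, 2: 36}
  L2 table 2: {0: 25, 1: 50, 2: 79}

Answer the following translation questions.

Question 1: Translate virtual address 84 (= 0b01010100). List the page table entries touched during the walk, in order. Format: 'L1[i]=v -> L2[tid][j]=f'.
Answer: L1[2]=1 -> L2[1][2]=36

Derivation:
vaddr = 84 = 0b01010100
Split: l1_idx=2, l2_idx=2, offset=4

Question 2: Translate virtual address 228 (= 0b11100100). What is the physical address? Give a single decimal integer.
vaddr = 228 = 0b11100100
Split: l1_idx=7, l2_idx=0, offset=4
L1[7] = 2
L2[2][0] = 25
paddr = 25 * 8 + 4 = 204

Answer: 204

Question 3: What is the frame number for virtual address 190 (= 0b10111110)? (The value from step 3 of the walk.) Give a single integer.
Answer: 20

Derivation:
vaddr = 190: l1_idx=5, l2_idx=3
L1[5] = 0; L2[0][3] = 20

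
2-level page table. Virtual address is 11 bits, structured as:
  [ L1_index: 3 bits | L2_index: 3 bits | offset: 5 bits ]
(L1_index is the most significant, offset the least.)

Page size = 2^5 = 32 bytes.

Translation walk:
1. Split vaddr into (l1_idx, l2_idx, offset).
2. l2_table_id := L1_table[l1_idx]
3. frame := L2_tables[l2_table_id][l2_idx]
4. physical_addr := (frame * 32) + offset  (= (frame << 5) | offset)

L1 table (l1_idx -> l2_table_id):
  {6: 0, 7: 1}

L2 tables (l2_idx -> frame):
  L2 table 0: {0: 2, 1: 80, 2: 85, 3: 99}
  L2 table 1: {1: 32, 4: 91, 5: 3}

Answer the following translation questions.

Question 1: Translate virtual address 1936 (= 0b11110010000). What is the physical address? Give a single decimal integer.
vaddr = 1936 = 0b11110010000
Split: l1_idx=7, l2_idx=4, offset=16
L1[7] = 1
L2[1][4] = 91
paddr = 91 * 32 + 16 = 2928

Answer: 2928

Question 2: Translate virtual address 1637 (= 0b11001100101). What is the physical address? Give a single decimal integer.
Answer: 3173

Derivation:
vaddr = 1637 = 0b11001100101
Split: l1_idx=6, l2_idx=3, offset=5
L1[6] = 0
L2[0][3] = 99
paddr = 99 * 32 + 5 = 3173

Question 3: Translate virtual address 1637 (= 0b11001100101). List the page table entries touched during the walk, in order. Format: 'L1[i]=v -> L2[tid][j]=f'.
Answer: L1[6]=0 -> L2[0][3]=99

Derivation:
vaddr = 1637 = 0b11001100101
Split: l1_idx=6, l2_idx=3, offset=5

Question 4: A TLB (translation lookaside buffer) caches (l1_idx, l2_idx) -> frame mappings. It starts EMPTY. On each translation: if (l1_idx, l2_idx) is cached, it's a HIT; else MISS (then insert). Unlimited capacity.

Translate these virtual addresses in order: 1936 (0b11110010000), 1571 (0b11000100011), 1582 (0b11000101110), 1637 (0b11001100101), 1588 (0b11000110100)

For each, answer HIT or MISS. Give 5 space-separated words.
vaddr=1936: (7,4) not in TLB -> MISS, insert
vaddr=1571: (6,1) not in TLB -> MISS, insert
vaddr=1582: (6,1) in TLB -> HIT
vaddr=1637: (6,3) not in TLB -> MISS, insert
vaddr=1588: (6,1) in TLB -> HIT

Answer: MISS MISS HIT MISS HIT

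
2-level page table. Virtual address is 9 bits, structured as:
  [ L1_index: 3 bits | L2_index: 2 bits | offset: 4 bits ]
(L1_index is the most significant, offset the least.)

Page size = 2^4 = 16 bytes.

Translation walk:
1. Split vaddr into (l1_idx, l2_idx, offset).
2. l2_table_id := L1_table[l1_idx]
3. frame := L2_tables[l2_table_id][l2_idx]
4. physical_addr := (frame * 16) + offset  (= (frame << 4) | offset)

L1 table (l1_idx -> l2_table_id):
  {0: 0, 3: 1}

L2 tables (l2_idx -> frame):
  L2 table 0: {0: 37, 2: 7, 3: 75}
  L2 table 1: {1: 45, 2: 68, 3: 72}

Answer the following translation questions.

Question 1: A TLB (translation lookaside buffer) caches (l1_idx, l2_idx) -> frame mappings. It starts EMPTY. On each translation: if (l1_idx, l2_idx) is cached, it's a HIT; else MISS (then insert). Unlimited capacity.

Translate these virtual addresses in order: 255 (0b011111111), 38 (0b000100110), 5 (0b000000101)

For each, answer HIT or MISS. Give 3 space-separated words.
Answer: MISS MISS MISS

Derivation:
vaddr=255: (3,3) not in TLB -> MISS, insert
vaddr=38: (0,2) not in TLB -> MISS, insert
vaddr=5: (0,0) not in TLB -> MISS, insert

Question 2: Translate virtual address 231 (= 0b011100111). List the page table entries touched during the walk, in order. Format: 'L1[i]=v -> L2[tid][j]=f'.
Answer: L1[3]=1 -> L2[1][2]=68

Derivation:
vaddr = 231 = 0b011100111
Split: l1_idx=3, l2_idx=2, offset=7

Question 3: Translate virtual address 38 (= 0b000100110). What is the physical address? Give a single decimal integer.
vaddr = 38 = 0b000100110
Split: l1_idx=0, l2_idx=2, offset=6
L1[0] = 0
L2[0][2] = 7
paddr = 7 * 16 + 6 = 118

Answer: 118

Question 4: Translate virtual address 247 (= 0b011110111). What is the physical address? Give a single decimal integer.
vaddr = 247 = 0b011110111
Split: l1_idx=3, l2_idx=3, offset=7
L1[3] = 1
L2[1][3] = 72
paddr = 72 * 16 + 7 = 1159

Answer: 1159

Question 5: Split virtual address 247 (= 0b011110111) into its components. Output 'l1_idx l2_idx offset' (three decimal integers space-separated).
Answer: 3 3 7

Derivation:
vaddr = 247 = 0b011110111
  top 3 bits -> l1_idx = 3
  next 2 bits -> l2_idx = 3
  bottom 4 bits -> offset = 7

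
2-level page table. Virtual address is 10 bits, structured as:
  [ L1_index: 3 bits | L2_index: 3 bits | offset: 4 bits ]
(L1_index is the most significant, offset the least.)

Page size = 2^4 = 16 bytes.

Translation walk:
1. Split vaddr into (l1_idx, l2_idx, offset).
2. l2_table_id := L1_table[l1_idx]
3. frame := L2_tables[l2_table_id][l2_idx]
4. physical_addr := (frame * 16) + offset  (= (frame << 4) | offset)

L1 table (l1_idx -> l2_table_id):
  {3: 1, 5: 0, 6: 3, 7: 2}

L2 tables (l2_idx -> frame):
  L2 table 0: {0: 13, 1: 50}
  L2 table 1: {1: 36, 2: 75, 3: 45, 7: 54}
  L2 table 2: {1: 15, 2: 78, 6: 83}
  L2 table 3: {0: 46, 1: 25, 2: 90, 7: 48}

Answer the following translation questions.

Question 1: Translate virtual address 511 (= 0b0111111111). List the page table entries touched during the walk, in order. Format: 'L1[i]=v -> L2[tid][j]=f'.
vaddr = 511 = 0b0111111111
Split: l1_idx=3, l2_idx=7, offset=15

Answer: L1[3]=1 -> L2[1][7]=54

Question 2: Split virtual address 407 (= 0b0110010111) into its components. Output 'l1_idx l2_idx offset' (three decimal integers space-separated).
vaddr = 407 = 0b0110010111
  top 3 bits -> l1_idx = 3
  next 3 bits -> l2_idx = 1
  bottom 4 bits -> offset = 7

Answer: 3 1 7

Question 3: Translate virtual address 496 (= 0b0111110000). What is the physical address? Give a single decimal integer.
Answer: 864

Derivation:
vaddr = 496 = 0b0111110000
Split: l1_idx=3, l2_idx=7, offset=0
L1[3] = 1
L2[1][7] = 54
paddr = 54 * 16 + 0 = 864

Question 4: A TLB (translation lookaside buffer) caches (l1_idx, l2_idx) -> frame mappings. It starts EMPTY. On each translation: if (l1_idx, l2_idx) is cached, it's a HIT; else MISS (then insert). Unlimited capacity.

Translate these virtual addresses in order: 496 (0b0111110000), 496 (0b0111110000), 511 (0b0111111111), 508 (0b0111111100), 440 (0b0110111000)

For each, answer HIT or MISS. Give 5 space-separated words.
vaddr=496: (3,7) not in TLB -> MISS, insert
vaddr=496: (3,7) in TLB -> HIT
vaddr=511: (3,7) in TLB -> HIT
vaddr=508: (3,7) in TLB -> HIT
vaddr=440: (3,3) not in TLB -> MISS, insert

Answer: MISS HIT HIT HIT MISS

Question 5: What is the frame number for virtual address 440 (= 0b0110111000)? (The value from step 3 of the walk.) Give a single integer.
Answer: 45

Derivation:
vaddr = 440: l1_idx=3, l2_idx=3
L1[3] = 1; L2[1][3] = 45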